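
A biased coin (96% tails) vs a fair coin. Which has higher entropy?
Fair coin

The fair coin is uniform (p=0.5), maximizing binary entropy at 1 bit. The biased coin has H(0.96) ≈ 0.242 bits — its outcome is more predictable, so its entropy is lower.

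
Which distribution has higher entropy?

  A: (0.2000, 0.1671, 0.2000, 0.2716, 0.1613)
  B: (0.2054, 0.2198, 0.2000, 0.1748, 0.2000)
B

Both distributions are close to uniform, making this a harder comparison.

H(A) = 2.2954 bits
H(B) = 2.3181 bits

The distribution closer to uniform has higher entropy.
Answer: B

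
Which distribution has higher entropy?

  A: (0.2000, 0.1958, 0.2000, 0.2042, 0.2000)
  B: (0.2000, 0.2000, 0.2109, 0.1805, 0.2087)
A

Both distributions are close to uniform, making this a harder comparison.

H(A) = 2.3218 bits
H(B) = 2.3198 bits

The distribution closer to uniform has higher entropy.
Answer: A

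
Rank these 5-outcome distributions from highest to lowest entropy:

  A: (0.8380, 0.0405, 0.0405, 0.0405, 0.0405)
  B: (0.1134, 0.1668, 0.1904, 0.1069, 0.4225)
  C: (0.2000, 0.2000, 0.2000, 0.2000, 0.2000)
C > B > A

Key insight: Entropy is maximized by uniform distributions and minimized by concentrated distributions.

- Uniform distributions have maximum entropy log₂(5) = 2.3219 bits
- The more "peaked" or concentrated a distribution, the lower its entropy

Entropies:
  H(A) = 0.9631 bits
  H(B) = 2.1127 bits
  H(C) = 2.3219 bits

Ranking: C > B > A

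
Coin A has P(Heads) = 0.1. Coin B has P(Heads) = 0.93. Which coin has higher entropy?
A

For binary distributions, entropy is maximized at p=0.5 and decreases as p moves toward 0 or 1.

H(A) = H(0.1) = 0.4690 bits
H(B) = H(0.93) = 0.3659 bits

Distribution A (p=0.1) is closer to uniform (p=0.5), so it has higher entropy.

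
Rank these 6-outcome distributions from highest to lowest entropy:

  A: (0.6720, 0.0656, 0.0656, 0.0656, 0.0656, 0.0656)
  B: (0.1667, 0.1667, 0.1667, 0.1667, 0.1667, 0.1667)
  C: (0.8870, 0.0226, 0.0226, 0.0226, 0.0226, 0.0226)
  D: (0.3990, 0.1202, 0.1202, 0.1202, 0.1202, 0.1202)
B > D > A > C

Key insight: Entropy is maximized by uniform distributions and minimized by concentrated distributions.

Entropies:
  H(A) = 1.6745 bits
  H(B) = 2.5850 bits
  H(C) = 0.7713 bits
  H(D) = 2.3658 bits

Ranking: B > D > A > C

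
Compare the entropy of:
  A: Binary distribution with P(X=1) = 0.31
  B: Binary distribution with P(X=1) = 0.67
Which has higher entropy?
B

For binary distributions, entropy is maximized at p=0.5 and decreases as p moves toward 0 or 1.

H(A) = H(0.31) = 0.8932 bits
H(B) = H(0.67) = 0.9149 bits

Distribution B (p=0.67) is closer to uniform (p=0.5), so it has higher entropy.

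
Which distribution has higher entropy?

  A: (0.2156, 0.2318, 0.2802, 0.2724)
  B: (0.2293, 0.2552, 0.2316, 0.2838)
B

Both distributions are close to uniform, making this a harder comparison.

H(A) = 1.9915 bits
H(B) = 1.9945 bits

The distribution closer to uniform has higher entropy.
Answer: B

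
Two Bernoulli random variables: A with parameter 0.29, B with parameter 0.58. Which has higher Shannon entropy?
B

For binary distributions, entropy is maximized at p=0.5 and decreases as p moves toward 0 or 1.

H(A) = H(0.29) = 0.8687 bits
H(B) = H(0.58) = 0.9815 bits

Distribution B (p=0.58) is closer to uniform (p=0.5), so it has higher entropy.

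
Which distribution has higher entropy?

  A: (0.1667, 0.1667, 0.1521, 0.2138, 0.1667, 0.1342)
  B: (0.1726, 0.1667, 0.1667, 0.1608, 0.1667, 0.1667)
B

Both distributions are close to uniform, making this a harder comparison.

H(A) = 2.5703 bits
H(B) = 2.5847 bits

The distribution closer to uniform has higher entropy.
Answer: B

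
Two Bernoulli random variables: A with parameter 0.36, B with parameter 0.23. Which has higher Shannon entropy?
A

For binary distributions, entropy is maximized at p=0.5 and decreases as p moves toward 0 or 1.

H(A) = H(0.36) = 0.9427 bits
H(B) = H(0.23) = 0.7780 bits

Distribution A (p=0.36) is closer to uniform (p=0.5), so it has higher entropy.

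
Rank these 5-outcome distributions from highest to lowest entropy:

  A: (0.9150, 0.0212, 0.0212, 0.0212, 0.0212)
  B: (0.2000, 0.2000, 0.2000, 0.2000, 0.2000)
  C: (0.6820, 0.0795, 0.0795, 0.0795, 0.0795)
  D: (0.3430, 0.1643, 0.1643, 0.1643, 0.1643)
B > D > C > A

Key insight: Entropy is maximized by uniform distributions and minimized by concentrated distributions.

Entropies:
  H(A) = 0.5896 bits
  H(B) = 2.3219 bits
  H(C) = 1.5382 bits
  H(D) = 2.2417 bits

Ranking: B > D > C > A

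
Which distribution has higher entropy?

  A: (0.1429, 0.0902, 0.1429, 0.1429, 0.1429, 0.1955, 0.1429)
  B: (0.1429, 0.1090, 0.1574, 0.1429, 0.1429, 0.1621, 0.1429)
B

Both distributions are close to uniform, making this a harder comparison.

H(A) = 2.7787 bits
H(B) = 2.7982 bits

The distribution closer to uniform has higher entropy.
Answer: B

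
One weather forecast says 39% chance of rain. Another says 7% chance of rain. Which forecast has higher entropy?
39% forecast

Treat each forecast as a Bernoulli distribution. Binary entropy is maximized at p=0.5 and falls off symmetrically toward 0 or 1. The 39% forecast is closer to 50%, so it is more uncertain. H(39%) ≈ 0.965 bits, H(7%) ≈ 0.366 bits.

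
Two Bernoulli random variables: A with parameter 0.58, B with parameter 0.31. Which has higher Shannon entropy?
A

For binary distributions, entropy is maximized at p=0.5 and decreases as p moves toward 0 or 1.

H(A) = H(0.58) = 0.9815 bits
H(B) = H(0.31) = 0.8932 bits

Distribution A (p=0.58) is closer to uniform (p=0.5), so it has higher entropy.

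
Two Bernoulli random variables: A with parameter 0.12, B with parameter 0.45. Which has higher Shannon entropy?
B

For binary distributions, entropy is maximized at p=0.5 and decreases as p moves toward 0 or 1.

H(A) = H(0.12) = 0.5294 bits
H(B) = H(0.45) = 0.9928 bits

Distribution B (p=0.45) is closer to uniform (p=0.5), so it has higher entropy.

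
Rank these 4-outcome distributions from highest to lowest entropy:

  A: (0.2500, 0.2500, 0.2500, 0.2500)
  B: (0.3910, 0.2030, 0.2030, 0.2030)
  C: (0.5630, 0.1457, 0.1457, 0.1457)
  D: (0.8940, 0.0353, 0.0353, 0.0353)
A > B > C > D

Key insight: Entropy is maximized by uniform distributions and minimized by concentrated distributions.

Entropies:
  H(A) = 2.0000 bits
  H(B) = 1.9307 bits
  H(C) = 1.6811 bits
  H(D) = 0.6557 bits

Ranking: A > B > C > D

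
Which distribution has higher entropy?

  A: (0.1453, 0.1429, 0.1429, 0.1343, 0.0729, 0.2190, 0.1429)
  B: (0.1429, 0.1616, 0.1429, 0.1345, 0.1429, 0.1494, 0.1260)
B

Both distributions are close to uniform, making this a harder comparison.

H(A) = 2.7517 bits
H(B) = 2.8036 bits

The distribution closer to uniform has higher entropy.
Answer: B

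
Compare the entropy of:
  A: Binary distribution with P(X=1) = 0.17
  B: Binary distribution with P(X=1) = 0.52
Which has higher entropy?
B

For binary distributions, entropy is maximized at p=0.5 and decreases as p moves toward 0 or 1.

H(A) = H(0.17) = 0.6577 bits
H(B) = H(0.52) = 0.9988 bits

Distribution B (p=0.52) is closer to uniform (p=0.5), so it has higher entropy.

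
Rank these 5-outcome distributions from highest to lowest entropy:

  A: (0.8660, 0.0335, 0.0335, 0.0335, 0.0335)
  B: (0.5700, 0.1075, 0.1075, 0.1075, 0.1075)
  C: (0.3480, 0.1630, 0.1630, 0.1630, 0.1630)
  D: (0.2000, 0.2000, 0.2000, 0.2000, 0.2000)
D > C > B > A

Key insight: Entropy is maximized by uniform distributions and minimized by concentrated distributions.

Entropies:
  H(A) = 0.8363 bits
  H(B) = 1.8458 bits
  H(C) = 2.2363 bits
  H(D) = 2.3219 bits

Ranking: D > C > B > A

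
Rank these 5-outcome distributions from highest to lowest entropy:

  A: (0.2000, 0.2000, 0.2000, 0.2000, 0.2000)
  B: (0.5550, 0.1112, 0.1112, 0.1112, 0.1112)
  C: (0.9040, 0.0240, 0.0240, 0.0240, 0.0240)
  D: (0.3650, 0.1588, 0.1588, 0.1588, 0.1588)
A > D > B > C

Key insight: Entropy is maximized by uniform distributions and minimized by concentrated distributions.

Entropies:
  H(A) = 2.3219 bits
  H(B) = 1.8813 bits
  H(C) = 0.6482 bits
  H(D) = 2.2168 bits

Ranking: A > D > B > C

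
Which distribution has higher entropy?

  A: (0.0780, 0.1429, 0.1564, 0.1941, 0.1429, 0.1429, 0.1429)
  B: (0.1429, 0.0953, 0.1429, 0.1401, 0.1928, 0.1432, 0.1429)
B

Both distributions are close to uniform, making this a harder comparison.

H(A) = 2.7691 bits
H(B) = 2.7830 bits

The distribution closer to uniform has higher entropy.
Answer: B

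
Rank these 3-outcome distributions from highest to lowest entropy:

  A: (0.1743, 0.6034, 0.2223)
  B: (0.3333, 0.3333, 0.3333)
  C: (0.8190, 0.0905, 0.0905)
B > A > C

Key insight: Entropy is maximized by uniform distributions and minimized by concentrated distributions.

- Uniform distributions have maximum entropy log₂(3) = 1.5850 bits
- The more "peaked" or concentrated a distribution, the lower its entropy

Entropies:
  H(A) = 1.3613 bits
  H(B) = 1.5850 bits
  H(C) = 0.8633 bits

Ranking: B > A > C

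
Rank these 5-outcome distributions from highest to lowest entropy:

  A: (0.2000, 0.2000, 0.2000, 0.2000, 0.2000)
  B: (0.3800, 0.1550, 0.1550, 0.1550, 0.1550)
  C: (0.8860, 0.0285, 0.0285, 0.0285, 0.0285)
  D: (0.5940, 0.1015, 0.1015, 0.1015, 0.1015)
A > B > D > C

Key insight: Entropy is maximized by uniform distributions and minimized by concentrated distributions.

Entropies:
  H(A) = 2.3219 bits
  H(B) = 2.1980 bits
  H(C) = 0.7399 bits
  H(D) = 1.7864 bits

Ranking: A > B > D > C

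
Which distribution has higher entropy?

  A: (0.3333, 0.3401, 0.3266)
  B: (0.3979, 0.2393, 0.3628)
A

Both distributions are close to uniform, making this a harder comparison.

H(A) = 1.5848 bits
H(B) = 1.5534 bits

The distribution closer to uniform has higher entropy.
Answer: A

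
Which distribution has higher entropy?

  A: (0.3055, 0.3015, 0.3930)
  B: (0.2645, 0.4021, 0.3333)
A

Both distributions are close to uniform, making this a harder comparison.

H(A) = 1.5737 bits
H(B) = 1.5643 bits

The distribution closer to uniform has higher entropy.
Answer: A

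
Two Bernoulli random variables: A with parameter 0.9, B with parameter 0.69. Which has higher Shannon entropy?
B

For binary distributions, entropy is maximized at p=0.5 and decreases as p moves toward 0 or 1.

H(A) = H(0.9) = 0.4690 bits
H(B) = H(0.69) = 0.8932 bits

Distribution B (p=0.69) is closer to uniform (p=0.5), so it has higher entropy.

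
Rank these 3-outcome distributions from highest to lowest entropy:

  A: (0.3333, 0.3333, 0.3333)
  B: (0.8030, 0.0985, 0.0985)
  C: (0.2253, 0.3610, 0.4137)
A > C > B

Key insight: Entropy is maximized by uniform distributions and minimized by concentrated distributions.

- Uniform distributions have maximum entropy log₂(3) = 1.5850 bits
- The more "peaked" or concentrated a distribution, the lower its entropy

Entropies:
  H(A) = 1.5850 bits
  H(B) = 0.9129 bits
  H(C) = 1.5418 bits

Ranking: A > C > B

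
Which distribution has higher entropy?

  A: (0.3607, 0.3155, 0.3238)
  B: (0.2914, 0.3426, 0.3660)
A

Both distributions are close to uniform, making this a harder comparison.

H(A) = 1.5825 bits
H(B) = 1.5786 bits

The distribution closer to uniform has higher entropy.
Answer: A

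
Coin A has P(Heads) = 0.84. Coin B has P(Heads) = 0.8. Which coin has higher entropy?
B

For binary distributions, entropy is maximized at p=0.5 and decreases as p moves toward 0 or 1.

H(A) = H(0.84) = 0.6343 bits
H(B) = H(0.8) = 0.7219 bits

Distribution B (p=0.8) is closer to uniform (p=0.5), so it has higher entropy.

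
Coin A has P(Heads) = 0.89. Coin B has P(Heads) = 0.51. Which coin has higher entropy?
B

For binary distributions, entropy is maximized at p=0.5 and decreases as p moves toward 0 or 1.

H(A) = H(0.89) = 0.4999 bits
H(B) = H(0.51) = 0.9997 bits

Distribution B (p=0.51) is closer to uniform (p=0.5), so it has higher entropy.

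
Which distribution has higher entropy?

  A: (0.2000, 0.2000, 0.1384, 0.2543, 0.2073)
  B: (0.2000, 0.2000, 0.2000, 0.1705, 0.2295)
B

Both distributions are close to uniform, making this a harder comparison.

H(A) = 2.2966 bits
H(B) = 2.3156 bits

The distribution closer to uniform has higher entropy.
Answer: B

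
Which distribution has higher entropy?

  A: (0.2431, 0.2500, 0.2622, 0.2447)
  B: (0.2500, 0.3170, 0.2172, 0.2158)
A

Both distributions are close to uniform, making this a harder comparison.

H(A) = 1.9994 bits
H(B) = 1.9813 bits

The distribution closer to uniform has higher entropy.
Answer: A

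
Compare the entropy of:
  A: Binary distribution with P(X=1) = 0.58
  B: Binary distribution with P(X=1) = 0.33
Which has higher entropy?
A

For binary distributions, entropy is maximized at p=0.5 and decreases as p moves toward 0 or 1.

H(A) = H(0.58) = 0.9815 bits
H(B) = H(0.33) = 0.9149 bits

Distribution A (p=0.58) is closer to uniform (p=0.5), so it has higher entropy.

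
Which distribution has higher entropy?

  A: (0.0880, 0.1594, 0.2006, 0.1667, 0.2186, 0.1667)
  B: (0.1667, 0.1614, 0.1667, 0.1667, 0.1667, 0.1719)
B

Both distributions are close to uniform, making this a harder comparison.

H(A) = 2.5370 bits
H(B) = 2.5847 bits

The distribution closer to uniform has higher entropy.
Answer: B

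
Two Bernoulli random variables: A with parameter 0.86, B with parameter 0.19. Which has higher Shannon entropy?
B

For binary distributions, entropy is maximized at p=0.5 and decreases as p moves toward 0 or 1.

H(A) = H(0.86) = 0.5842 bits
H(B) = H(0.19) = 0.7015 bits

Distribution B (p=0.19) is closer to uniform (p=0.5), so it has higher entropy.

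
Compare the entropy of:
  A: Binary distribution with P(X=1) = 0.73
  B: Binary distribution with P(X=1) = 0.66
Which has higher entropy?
B

For binary distributions, entropy is maximized at p=0.5 and decreases as p moves toward 0 or 1.

H(A) = H(0.73) = 0.8415 bits
H(B) = H(0.66) = 0.9248 bits

Distribution B (p=0.66) is closer to uniform (p=0.5), so it has higher entropy.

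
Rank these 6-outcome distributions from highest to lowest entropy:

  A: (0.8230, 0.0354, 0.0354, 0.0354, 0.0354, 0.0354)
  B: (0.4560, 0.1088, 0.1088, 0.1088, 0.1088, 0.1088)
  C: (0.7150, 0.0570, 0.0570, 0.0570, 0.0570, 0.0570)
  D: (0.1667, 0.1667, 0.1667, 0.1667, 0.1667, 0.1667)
D > B > C > A

Key insight: Entropy is maximized by uniform distributions and minimized by concentrated distributions.

Entropies:
  H(A) = 1.0845 bits
  H(B) = 2.2575 bits
  H(C) = 1.5239 bits
  H(D) = 2.5850 bits

Ranking: D > B > C > A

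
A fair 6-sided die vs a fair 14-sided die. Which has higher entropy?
14-sided die

Both are uniform distributions; for uniform over n outcomes, H = log₂(n). H(6-sided) = log₂(6) = 2.585 bits and H(14-sided) = log₂(14) = 3.807 bits. More outcomes in a uniform distribution means higher entropy.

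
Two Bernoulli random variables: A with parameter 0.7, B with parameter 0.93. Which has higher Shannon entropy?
A

For binary distributions, entropy is maximized at p=0.5 and decreases as p moves toward 0 or 1.

H(A) = H(0.7) = 0.8813 bits
H(B) = H(0.93) = 0.3659 bits

Distribution A (p=0.7) is closer to uniform (p=0.5), so it has higher entropy.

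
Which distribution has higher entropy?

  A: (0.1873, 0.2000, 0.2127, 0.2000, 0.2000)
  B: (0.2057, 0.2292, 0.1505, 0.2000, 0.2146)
A

Both distributions are close to uniform, making this a harder comparison.

H(A) = 2.3208 bits
H(B) = 2.3085 bits

The distribution closer to uniform has higher entropy.
Answer: A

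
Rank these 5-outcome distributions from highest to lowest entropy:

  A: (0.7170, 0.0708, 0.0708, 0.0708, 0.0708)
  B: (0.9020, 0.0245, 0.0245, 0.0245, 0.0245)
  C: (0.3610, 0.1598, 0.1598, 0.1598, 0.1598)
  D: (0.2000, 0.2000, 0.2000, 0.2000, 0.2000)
D > C > A > B

Key insight: Entropy is maximized by uniform distributions and minimized by concentrated distributions.

Entropies:
  H(A) = 1.4255 bits
  H(B) = 0.6586 bits
  H(C) = 2.2215 bits
  H(D) = 2.3219 bits

Ranking: D > C > A > B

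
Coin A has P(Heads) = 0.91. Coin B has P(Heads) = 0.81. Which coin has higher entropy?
B

For binary distributions, entropy is maximized at p=0.5 and decreases as p moves toward 0 or 1.

H(A) = H(0.91) = 0.4365 bits
H(B) = H(0.81) = 0.7015 bits

Distribution B (p=0.81) is closer to uniform (p=0.5), so it has higher entropy.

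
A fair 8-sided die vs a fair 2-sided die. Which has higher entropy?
8-sided die

Both are uniform distributions; for uniform over n outcomes, H = log₂(n). H(8-sided) = log₂(8) = 3.000 bits and H(2-sided) = log₂(2) = 1.000 bits. More outcomes in a uniform distribution means higher entropy.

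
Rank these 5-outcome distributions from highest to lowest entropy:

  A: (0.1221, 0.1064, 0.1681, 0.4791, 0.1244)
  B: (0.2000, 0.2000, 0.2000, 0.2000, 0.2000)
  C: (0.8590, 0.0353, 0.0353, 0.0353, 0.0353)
B > A > C

Key insight: Entropy is maximized by uniform distributions and minimized by concentrated distributions.

- Uniform distributions have maximum entropy log₂(5) = 2.3219 bits
- The more "peaked" or concentrated a distribution, the lower its entropy

Entropies:
  H(A) = 2.0294 bits
  H(B) = 2.3219 bits
  H(C) = 0.8689 bits

Ranking: B > A > C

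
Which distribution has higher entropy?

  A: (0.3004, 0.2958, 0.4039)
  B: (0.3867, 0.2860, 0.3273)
B

Both distributions are close to uniform, making this a harder comparison.

H(A) = 1.5693 bits
H(B) = 1.5739 bits

The distribution closer to uniform has higher entropy.
Answer: B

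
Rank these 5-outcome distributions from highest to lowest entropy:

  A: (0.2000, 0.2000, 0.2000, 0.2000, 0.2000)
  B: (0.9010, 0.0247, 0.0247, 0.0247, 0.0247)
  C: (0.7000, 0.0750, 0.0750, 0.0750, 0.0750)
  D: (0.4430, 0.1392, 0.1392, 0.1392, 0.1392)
A > D > C > B

Key insight: Entropy is maximized by uniform distributions and minimized by concentrated distributions.

Entropies:
  H(A) = 2.3219 bits
  H(B) = 0.6638 bits
  H(C) = 1.4813 bits
  H(D) = 2.1046 bits

Ranking: A > D > C > B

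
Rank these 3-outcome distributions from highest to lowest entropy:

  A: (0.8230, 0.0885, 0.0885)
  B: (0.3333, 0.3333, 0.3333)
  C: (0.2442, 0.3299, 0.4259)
B > C > A

Key insight: Entropy is maximized by uniform distributions and minimized by concentrated distributions.

- Uniform distributions have maximum entropy log₂(3) = 1.5850 bits
- The more "peaked" or concentrated a distribution, the lower its entropy

Entropies:
  H(A) = 0.8505 bits
  H(B) = 1.5850 bits
  H(C) = 1.5489 bits

Ranking: B > C > A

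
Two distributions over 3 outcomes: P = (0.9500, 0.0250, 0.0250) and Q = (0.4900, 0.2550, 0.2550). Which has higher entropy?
Q

P is highly concentrated on one outcome (95%), making it nearly deterministic. Q spreads its mass more evenly (max 49%). The more spread-out distribution has higher entropy: H(P) ≈ 0.336 bits, H(Q) ≈ 1.510 bits.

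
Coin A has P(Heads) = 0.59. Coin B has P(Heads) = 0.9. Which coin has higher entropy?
A

For binary distributions, entropy is maximized at p=0.5 and decreases as p moves toward 0 or 1.

H(A) = H(0.59) = 0.9765 bits
H(B) = H(0.9) = 0.4690 bits

Distribution A (p=0.59) is closer to uniform (p=0.5), so it has higher entropy.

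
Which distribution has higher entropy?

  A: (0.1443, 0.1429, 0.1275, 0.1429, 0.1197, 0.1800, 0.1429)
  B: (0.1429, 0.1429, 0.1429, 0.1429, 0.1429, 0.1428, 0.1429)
B

Both distributions are close to uniform, making this a harder comparison.

H(A) = 2.7968 bits
H(B) = 2.8074 bits

The distribution closer to uniform has higher entropy.
Answer: B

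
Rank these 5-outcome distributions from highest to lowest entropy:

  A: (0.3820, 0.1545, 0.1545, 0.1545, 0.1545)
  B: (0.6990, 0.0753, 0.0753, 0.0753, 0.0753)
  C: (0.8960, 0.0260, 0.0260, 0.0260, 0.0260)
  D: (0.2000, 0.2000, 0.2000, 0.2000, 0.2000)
D > A > B > C

Key insight: Entropy is maximized by uniform distributions and minimized by concentrated distributions.

Entropies:
  H(A) = 2.1954 bits
  H(B) = 1.4845 bits
  H(C) = 0.6895 bits
  H(D) = 2.3219 bits

Ranking: D > A > B > C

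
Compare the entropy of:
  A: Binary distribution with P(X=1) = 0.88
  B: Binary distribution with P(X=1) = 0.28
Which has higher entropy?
B

For binary distributions, entropy is maximized at p=0.5 and decreases as p moves toward 0 or 1.

H(A) = H(0.88) = 0.5294 bits
H(B) = H(0.28) = 0.8555 bits

Distribution B (p=0.28) is closer to uniform (p=0.5), so it has higher entropy.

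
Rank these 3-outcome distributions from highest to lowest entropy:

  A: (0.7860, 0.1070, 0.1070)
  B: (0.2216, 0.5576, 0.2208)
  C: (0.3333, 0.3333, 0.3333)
C > B > A

Key insight: Entropy is maximized by uniform distributions and minimized by concentrated distributions.

- Uniform distributions have maximum entropy log₂(3) = 1.5850 bits
- The more "peaked" or concentrated a distribution, the lower its entropy

Entropies:
  H(A) = 0.9631 bits
  H(B) = 1.4329 bits
  H(C) = 1.5850 bits

Ranking: C > B > A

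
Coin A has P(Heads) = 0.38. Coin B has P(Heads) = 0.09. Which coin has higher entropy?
A

For binary distributions, entropy is maximized at p=0.5 and decreases as p moves toward 0 or 1.

H(A) = H(0.38) = 0.9580 bits
H(B) = H(0.09) = 0.4365 bits

Distribution A (p=0.38) is closer to uniform (p=0.5), so it has higher entropy.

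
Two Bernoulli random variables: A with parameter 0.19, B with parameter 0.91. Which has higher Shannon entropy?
A

For binary distributions, entropy is maximized at p=0.5 and decreases as p moves toward 0 or 1.

H(A) = H(0.19) = 0.7015 bits
H(B) = H(0.91) = 0.4365 bits

Distribution A (p=0.19) is closer to uniform (p=0.5), so it has higher entropy.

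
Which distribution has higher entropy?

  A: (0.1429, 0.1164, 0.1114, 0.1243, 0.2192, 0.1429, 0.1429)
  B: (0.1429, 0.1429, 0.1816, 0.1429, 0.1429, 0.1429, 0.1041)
B

Both distributions are close to uniform, making this a harder comparison.

H(A) = 2.7711 bits
H(B) = 2.7920 bits

The distribution closer to uniform has higher entropy.
Answer: B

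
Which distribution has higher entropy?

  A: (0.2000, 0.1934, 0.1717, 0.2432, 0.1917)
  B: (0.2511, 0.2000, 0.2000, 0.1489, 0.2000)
A

Both distributions are close to uniform, making this a harder comparison.

H(A) = 2.3122 bits
H(B) = 2.3029 bits

The distribution closer to uniform has higher entropy.
Answer: A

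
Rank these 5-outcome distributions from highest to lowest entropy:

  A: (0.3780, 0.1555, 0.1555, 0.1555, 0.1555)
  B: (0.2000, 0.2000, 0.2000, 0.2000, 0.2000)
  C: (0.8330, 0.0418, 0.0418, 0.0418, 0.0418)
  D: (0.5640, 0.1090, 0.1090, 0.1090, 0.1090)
B > A > D > C

Key insight: Entropy is maximized by uniform distributions and minimized by concentrated distributions.

Entropies:
  H(A) = 2.2006 bits
  H(B) = 2.3219 bits
  H(C) = 0.9848 bits
  H(D) = 1.8601 bits

Ranking: B > A > D > C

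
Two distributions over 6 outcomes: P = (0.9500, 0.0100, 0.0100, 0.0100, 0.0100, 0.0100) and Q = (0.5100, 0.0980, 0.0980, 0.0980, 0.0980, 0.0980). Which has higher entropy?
Q

P is highly concentrated on one outcome (95%), making it nearly deterministic. Q spreads its mass more evenly (max 51%). The more spread-out distribution has higher entropy: H(P) ≈ 0.402 bits, H(Q) ≈ 2.137 bits.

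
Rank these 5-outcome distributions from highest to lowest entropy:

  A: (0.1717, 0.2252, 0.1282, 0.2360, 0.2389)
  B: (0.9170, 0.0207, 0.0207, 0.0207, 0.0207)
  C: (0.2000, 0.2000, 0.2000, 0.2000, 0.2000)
C > A > B

Key insight: Entropy is maximized by uniform distributions and minimized by concentrated distributions.

- Uniform distributions have maximum entropy log₂(5) = 2.3219 bits
- The more "peaked" or concentrated a distribution, the lower its entropy

Entropies:
  H(A) = 2.2858 bits
  H(B) = 0.5787 bits
  H(C) = 2.3219 bits

Ranking: C > A > B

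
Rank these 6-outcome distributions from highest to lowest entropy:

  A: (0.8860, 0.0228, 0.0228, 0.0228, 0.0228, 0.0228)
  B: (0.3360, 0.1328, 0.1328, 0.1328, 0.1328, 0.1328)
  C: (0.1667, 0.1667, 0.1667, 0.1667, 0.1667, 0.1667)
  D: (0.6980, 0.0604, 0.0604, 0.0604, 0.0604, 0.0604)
C > B > D > A

Key insight: Entropy is maximized by uniform distributions and minimized by concentrated distributions.

Entropies:
  H(A) = 0.7766 bits
  H(B) = 2.4627 bits
  H(C) = 2.5850 bits
  H(D) = 1.5849 bits

Ranking: C > B > D > A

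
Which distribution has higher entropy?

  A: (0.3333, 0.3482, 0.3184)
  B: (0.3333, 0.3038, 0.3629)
A

Both distributions are close to uniform, making this a harder comparison.

H(A) = 1.5840 bits
H(B) = 1.5812 bits

The distribution closer to uniform has higher entropy.
Answer: A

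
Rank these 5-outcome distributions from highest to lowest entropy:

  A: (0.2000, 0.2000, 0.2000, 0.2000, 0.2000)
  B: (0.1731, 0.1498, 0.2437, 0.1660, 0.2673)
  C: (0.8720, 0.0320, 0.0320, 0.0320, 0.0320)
A > B > C

Key insight: Entropy is maximized by uniform distributions and minimized by concentrated distributions.

- Uniform distributions have maximum entropy log₂(5) = 2.3219 bits
- The more "peaked" or concentrated a distribution, the lower its entropy

Entropies:
  H(A) = 2.3219 bits
  H(B) = 2.2836 bits
  H(C) = 0.8079 bits

Ranking: A > B > C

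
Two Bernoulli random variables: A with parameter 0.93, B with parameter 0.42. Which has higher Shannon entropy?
B

For binary distributions, entropy is maximized at p=0.5 and decreases as p moves toward 0 or 1.

H(A) = H(0.93) = 0.3659 bits
H(B) = H(0.42) = 0.9815 bits

Distribution B (p=0.42) is closer to uniform (p=0.5), so it has higher entropy.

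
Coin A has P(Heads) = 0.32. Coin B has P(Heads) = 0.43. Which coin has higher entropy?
B

For binary distributions, entropy is maximized at p=0.5 and decreases as p moves toward 0 or 1.

H(A) = H(0.32) = 0.9044 bits
H(B) = H(0.43) = 0.9858 bits

Distribution B (p=0.43) is closer to uniform (p=0.5), so it has higher entropy.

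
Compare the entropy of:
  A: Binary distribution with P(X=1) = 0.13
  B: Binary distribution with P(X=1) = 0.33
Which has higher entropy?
B

For binary distributions, entropy is maximized at p=0.5 and decreases as p moves toward 0 or 1.

H(A) = H(0.13) = 0.5574 bits
H(B) = H(0.33) = 0.9149 bits

Distribution B (p=0.33) is closer to uniform (p=0.5), so it has higher entropy.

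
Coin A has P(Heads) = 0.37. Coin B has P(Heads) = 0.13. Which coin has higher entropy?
A

For binary distributions, entropy is maximized at p=0.5 and decreases as p moves toward 0 or 1.

H(A) = H(0.37) = 0.9507 bits
H(B) = H(0.13) = 0.5574 bits

Distribution A (p=0.37) is closer to uniform (p=0.5), so it has higher entropy.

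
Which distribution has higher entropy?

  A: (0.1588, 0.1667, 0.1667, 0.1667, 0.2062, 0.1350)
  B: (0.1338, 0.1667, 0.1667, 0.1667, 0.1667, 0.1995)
B

Both distributions are close to uniform, making this a harder comparison.

H(A) = 2.5738 bits
H(B) = 2.5755 bits

The distribution closer to uniform has higher entropy.
Answer: B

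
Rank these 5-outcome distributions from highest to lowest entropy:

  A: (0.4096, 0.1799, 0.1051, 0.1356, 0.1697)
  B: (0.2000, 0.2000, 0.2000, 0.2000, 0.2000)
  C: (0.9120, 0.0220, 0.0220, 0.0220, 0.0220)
B > A > C

Key insight: Entropy is maximized by uniform distributions and minimized by concentrated distributions.

- Uniform distributions have maximum entropy log₂(5) = 2.3219 bits
- The more "peaked" or concentrated a distribution, the lower its entropy

Entropies:
  H(A) = 2.1395 bits
  H(B) = 2.3219 bits
  H(C) = 0.6058 bits

Ranking: B > A > C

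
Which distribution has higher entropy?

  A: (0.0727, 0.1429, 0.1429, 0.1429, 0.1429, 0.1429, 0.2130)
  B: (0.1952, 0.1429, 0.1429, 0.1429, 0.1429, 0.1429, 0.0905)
B

Both distributions are close to uniform, making this a harder comparison.

H(A) = 2.7554 bits
H(B) = 2.7790 bits

The distribution closer to uniform has higher entropy.
Answer: B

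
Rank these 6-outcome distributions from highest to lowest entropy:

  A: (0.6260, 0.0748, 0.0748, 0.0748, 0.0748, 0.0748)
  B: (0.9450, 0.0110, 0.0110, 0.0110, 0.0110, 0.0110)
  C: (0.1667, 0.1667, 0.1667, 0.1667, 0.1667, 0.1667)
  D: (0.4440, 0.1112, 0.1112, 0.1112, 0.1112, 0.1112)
C > D > A > B

Key insight: Entropy is maximized by uniform distributions and minimized by concentrated distributions.

Entropies:
  H(A) = 1.8221 bits
  H(B) = 0.4350 bits
  H(C) = 2.5850 bits
  H(D) = 2.2819 bits

Ranking: C > D > A > B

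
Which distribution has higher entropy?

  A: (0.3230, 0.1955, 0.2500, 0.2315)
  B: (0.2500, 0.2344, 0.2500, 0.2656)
B

Both distributions are close to uniform, making this a harder comparison.

H(A) = 1.9756 bits
H(B) = 1.9986 bits

The distribution closer to uniform has higher entropy.
Answer: B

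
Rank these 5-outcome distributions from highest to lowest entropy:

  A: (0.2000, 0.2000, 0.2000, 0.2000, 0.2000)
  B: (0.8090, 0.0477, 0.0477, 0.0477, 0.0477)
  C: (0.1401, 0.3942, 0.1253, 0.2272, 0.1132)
A > C > B

Key insight: Entropy is maximized by uniform distributions and minimized by concentrated distributions.

- Uniform distributions have maximum entropy log₂(5) = 2.3219 bits
- The more "peaked" or concentrated a distribution, the lower its entropy

Entropies:
  H(A) = 2.3219 bits
  H(B) = 1.0856 bits
  H(C) = 2.1437 bits

Ranking: A > C > B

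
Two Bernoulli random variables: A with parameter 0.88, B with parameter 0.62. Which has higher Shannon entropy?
B

For binary distributions, entropy is maximized at p=0.5 and decreases as p moves toward 0 or 1.

H(A) = H(0.88) = 0.5294 bits
H(B) = H(0.62) = 0.9580 bits

Distribution B (p=0.62) is closer to uniform (p=0.5), so it has higher entropy.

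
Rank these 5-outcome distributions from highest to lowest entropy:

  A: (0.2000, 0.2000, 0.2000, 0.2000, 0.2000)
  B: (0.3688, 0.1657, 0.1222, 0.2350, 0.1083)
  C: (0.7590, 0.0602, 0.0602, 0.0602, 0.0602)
A > B > C

Key insight: Entropy is maximized by uniform distributions and minimized by concentrated distributions.

- Uniform distributions have maximum entropy log₂(5) = 2.3219 bits
- The more "peaked" or concentrated a distribution, the lower its entropy

Entropies:
  H(A) = 2.3219 bits
  H(B) = 2.1693 bits
  H(C) = 1.2787 bits

Ranking: A > B > C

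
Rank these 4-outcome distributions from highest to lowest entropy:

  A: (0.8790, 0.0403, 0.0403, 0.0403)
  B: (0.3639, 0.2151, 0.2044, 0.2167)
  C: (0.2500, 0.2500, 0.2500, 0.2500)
C > B > A

Key insight: Entropy is maximized by uniform distributions and minimized by concentrated distributions.

- Uniform distributions have maximum entropy log₂(4) = 2.0000 bits
- The more "peaked" or concentrated a distribution, the lower its entropy

Entropies:
  H(A) = 0.7240 bits
  H(B) = 1.9538 bits
  H(C) = 2.0000 bits

Ranking: C > B > A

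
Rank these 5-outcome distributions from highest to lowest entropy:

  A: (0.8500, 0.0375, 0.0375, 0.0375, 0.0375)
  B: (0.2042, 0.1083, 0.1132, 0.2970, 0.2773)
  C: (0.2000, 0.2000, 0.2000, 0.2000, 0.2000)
C > B > A

Key insight: Entropy is maximized by uniform distributions and minimized by concentrated distributions.

- Uniform distributions have maximum entropy log₂(5) = 2.3219 bits
- The more "peaked" or concentrated a distribution, the lower its entropy

Entropies:
  H(A) = 0.9098 bits
  H(B) = 2.2044 bits
  H(C) = 2.3219 bits

Ranking: C > B > A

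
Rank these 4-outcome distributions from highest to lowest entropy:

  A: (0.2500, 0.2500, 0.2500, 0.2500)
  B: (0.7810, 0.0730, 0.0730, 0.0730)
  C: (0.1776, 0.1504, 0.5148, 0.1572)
A > C > B

Key insight: Entropy is maximized by uniform distributions and minimized by concentrated distributions.

- Uniform distributions have maximum entropy log₂(4) = 2.0000 bits
- The more "peaked" or concentrated a distribution, the lower its entropy

Entropies:
  H(A) = 2.0000 bits
  H(B) = 1.1054 bits
  H(C) = 1.7666 bits

Ranking: A > C > B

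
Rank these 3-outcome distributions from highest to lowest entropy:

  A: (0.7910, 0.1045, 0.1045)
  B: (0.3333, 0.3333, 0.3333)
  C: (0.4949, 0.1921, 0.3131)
B > C > A

Key insight: Entropy is maximized by uniform distributions and minimized by concentrated distributions.

- Uniform distributions have maximum entropy log₂(3) = 1.5850 bits
- The more "peaked" or concentrated a distribution, the lower its entropy

Entropies:
  H(A) = 0.9486 bits
  H(B) = 1.5850 bits
  H(C) = 1.4839 bits

Ranking: B > C > A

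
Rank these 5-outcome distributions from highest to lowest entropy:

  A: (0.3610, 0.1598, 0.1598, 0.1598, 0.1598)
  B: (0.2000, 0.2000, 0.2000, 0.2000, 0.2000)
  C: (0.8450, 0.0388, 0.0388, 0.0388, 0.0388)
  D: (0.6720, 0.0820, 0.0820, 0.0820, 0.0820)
B > A > D > C

Key insight: Entropy is maximized by uniform distributions and minimized by concentrated distributions.

Entropies:
  H(A) = 2.2215 bits
  H(B) = 2.3219 bits
  H(C) = 0.9322 bits
  H(D) = 1.5689 bits

Ranking: B > A > D > C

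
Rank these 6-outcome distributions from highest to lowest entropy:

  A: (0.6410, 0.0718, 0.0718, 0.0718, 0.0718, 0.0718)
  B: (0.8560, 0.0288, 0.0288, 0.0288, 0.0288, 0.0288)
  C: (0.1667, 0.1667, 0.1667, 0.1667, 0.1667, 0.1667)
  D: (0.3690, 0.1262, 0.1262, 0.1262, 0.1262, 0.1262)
C > D > A > B

Key insight: Entropy is maximized by uniform distributions and minimized by concentrated distributions.

Entropies:
  H(A) = 1.7754 bits
  H(B) = 0.9290 bits
  H(C) = 2.5850 bits
  H(D) = 2.4150 bits

Ranking: C > D > A > B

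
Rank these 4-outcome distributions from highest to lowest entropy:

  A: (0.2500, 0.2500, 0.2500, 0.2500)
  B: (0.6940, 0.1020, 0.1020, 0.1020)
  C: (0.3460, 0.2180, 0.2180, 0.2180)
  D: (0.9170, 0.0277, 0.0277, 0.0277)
A > C > B > D

Key insight: Entropy is maximized by uniform distributions and minimized by concentrated distributions.

Entropies:
  H(A) = 2.0000 bits
  H(B) = 1.3735 bits
  H(C) = 1.9670 bits
  H(D) = 0.5442 bits

Ranking: A > C > B > D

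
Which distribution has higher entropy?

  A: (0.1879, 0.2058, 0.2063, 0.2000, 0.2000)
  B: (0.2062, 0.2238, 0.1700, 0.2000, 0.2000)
A

Both distributions are close to uniform, making this a harder comparison.

H(A) = 2.3211 bits
H(B) = 2.3164 bits

The distribution closer to uniform has higher entropy.
Answer: A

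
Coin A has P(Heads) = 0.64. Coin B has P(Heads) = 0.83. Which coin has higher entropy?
A

For binary distributions, entropy is maximized at p=0.5 and decreases as p moves toward 0 or 1.

H(A) = H(0.64) = 0.9427 bits
H(B) = H(0.83) = 0.6577 bits

Distribution A (p=0.64) is closer to uniform (p=0.5), so it has higher entropy.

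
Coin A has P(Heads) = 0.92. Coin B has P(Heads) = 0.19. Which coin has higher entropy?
B

For binary distributions, entropy is maximized at p=0.5 and decreases as p moves toward 0 or 1.

H(A) = H(0.92) = 0.4022 bits
H(B) = H(0.19) = 0.7015 bits

Distribution B (p=0.19) is closer to uniform (p=0.5), so it has higher entropy.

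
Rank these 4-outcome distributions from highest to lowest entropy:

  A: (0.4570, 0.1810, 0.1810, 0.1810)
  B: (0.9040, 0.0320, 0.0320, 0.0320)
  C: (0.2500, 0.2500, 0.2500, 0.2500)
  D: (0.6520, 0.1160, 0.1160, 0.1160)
C > A > D > B

Key insight: Entropy is maximized by uniform distributions and minimized by concentrated distributions.

Entropies:
  H(A) = 1.8553 bits
  H(B) = 0.6083 bits
  H(C) = 2.0000 bits
  H(D) = 1.4838 bits

Ranking: C > A > D > B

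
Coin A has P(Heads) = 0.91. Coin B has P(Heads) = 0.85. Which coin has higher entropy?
B

For binary distributions, entropy is maximized at p=0.5 and decreases as p moves toward 0 or 1.

H(A) = H(0.91) = 0.4365 bits
H(B) = H(0.85) = 0.6098 bits

Distribution B (p=0.85) is closer to uniform (p=0.5), so it has higher entropy.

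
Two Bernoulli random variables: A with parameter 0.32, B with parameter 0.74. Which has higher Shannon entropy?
A

For binary distributions, entropy is maximized at p=0.5 and decreases as p moves toward 0 or 1.

H(A) = H(0.32) = 0.9044 bits
H(B) = H(0.74) = 0.8267 bits

Distribution A (p=0.32) is closer to uniform (p=0.5), so it has higher entropy.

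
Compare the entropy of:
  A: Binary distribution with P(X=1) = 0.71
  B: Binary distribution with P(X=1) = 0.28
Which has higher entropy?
A

For binary distributions, entropy is maximized at p=0.5 and decreases as p moves toward 0 or 1.

H(A) = H(0.71) = 0.8687 bits
H(B) = H(0.28) = 0.8555 bits

Distribution A (p=0.71) is closer to uniform (p=0.5), so it has higher entropy.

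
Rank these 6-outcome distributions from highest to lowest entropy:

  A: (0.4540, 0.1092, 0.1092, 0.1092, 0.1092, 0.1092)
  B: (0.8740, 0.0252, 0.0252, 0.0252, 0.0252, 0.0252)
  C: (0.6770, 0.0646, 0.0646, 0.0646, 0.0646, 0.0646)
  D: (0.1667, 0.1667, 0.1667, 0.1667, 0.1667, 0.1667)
D > A > C > B

Key insight: Entropy is maximized by uniform distributions and minimized by concentrated distributions.

Entropies:
  H(A) = 2.2617 bits
  H(B) = 0.8389 bits
  H(C) = 1.6576 bits
  H(D) = 2.5850 bits

Ranking: D > A > C > B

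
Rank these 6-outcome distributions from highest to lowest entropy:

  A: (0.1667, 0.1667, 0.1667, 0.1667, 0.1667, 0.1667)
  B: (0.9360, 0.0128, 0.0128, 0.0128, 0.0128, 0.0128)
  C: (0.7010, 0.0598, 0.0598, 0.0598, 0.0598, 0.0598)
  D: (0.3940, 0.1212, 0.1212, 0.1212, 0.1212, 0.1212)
A > D > C > B

Key insight: Entropy is maximized by uniform distributions and minimized by concentrated distributions.

Entropies:
  H(A) = 2.5850 bits
  H(B) = 0.4917 bits
  H(C) = 1.5743 bits
  H(D) = 2.3744 bits

Ranking: A > D > C > B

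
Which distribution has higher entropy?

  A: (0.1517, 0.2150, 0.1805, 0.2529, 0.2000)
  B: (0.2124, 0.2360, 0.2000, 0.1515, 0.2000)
B

Both distributions are close to uniform, making this a harder comparison.

H(A) = 2.3012 bits
H(B) = 2.3077 bits

The distribution closer to uniform has higher entropy.
Answer: B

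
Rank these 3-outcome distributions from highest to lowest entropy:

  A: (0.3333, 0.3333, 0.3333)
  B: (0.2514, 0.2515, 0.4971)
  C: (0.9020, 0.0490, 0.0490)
A > B > C

Key insight: Entropy is maximized by uniform distributions and minimized by concentrated distributions.

- Uniform distributions have maximum entropy log₂(3) = 1.5850 bits
- The more "peaked" or concentrated a distribution, the lower its entropy

Entropies:
  H(A) = 1.5850 bits
  H(B) = 1.5029 bits
  H(C) = 0.5606 bits

Ranking: A > B > C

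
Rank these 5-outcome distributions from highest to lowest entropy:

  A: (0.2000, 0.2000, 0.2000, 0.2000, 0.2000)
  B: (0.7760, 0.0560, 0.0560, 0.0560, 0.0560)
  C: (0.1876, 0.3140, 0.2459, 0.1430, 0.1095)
A > C > B

Key insight: Entropy is maximized by uniform distributions and minimized by concentrated distributions.

- Uniform distributions have maximum entropy log₂(5) = 2.3219 bits
- The more "peaked" or concentrated a distribution, the lower its entropy

Entropies:
  H(A) = 2.3219 bits
  H(B) = 1.2154 bits
  H(C) = 2.2260 bits

Ranking: A > C > B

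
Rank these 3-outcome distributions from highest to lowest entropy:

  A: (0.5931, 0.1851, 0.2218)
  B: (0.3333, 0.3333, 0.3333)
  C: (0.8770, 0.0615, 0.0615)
B > A > C

Key insight: Entropy is maximized by uniform distributions and minimized by concentrated distributions.

- Uniform distributions have maximum entropy log₂(3) = 1.5850 bits
- The more "peaked" or concentrated a distribution, the lower its entropy

Entropies:
  H(A) = 1.3794 bits
  H(B) = 1.5850 bits
  H(C) = 0.6609 bits

Ranking: B > A > C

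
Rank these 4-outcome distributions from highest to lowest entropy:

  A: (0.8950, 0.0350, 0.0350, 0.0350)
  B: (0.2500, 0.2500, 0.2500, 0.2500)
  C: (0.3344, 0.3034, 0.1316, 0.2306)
B > C > A

Key insight: Entropy is maximized by uniform distributions and minimized by concentrated distributions.

- Uniform distributions have maximum entropy log₂(4) = 2.0000 bits
- The more "peaked" or concentrated a distribution, the lower its entropy

Entropies:
  H(A) = 0.6511 bits
  H(B) = 2.0000 bits
  H(C) = 1.9237 bits

Ranking: B > C > A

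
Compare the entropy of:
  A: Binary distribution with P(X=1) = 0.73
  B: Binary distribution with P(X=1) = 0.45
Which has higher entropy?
B

For binary distributions, entropy is maximized at p=0.5 and decreases as p moves toward 0 or 1.

H(A) = H(0.73) = 0.8415 bits
H(B) = H(0.45) = 0.9928 bits

Distribution B (p=0.45) is closer to uniform (p=0.5), so it has higher entropy.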